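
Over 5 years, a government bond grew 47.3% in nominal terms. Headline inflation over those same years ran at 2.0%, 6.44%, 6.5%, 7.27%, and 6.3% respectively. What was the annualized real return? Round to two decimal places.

2.24%

Cumulative inflation factor: 1.020 × 1.0644 × 1.065 × 1.0727 × 1.063 ≈ 1.31846.
Nominal growth factor: 1.47300. Real growth factor = 1.47300 / 1.31846 ≈ 1.11721.
Annualized: 1.11721^(1/5) − 1 ≈ 0.02242.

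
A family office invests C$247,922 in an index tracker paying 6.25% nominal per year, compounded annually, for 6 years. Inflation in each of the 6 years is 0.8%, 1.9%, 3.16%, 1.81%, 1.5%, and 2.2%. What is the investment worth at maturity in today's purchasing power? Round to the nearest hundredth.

Nominal value at maturity: C$247,922 × (1 + 6.25%)^6 ≈ C$356,688.16.
Price-level factor over 6 years: 1.008 × 1.019 × 1.0316 × 1.0181 × 1.015 × 1.022 ≈ 1.1190601355.
Dividing the nominal maturity value by the price-level factor gives the value in today's money.

C$318,739.05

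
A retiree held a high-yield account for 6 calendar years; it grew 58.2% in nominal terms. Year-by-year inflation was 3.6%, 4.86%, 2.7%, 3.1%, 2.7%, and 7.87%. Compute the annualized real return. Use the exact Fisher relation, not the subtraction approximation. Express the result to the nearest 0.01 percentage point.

3.67%

Cumulative inflation factor: 1.036 × 1.0486 × 1.027 × 1.031 × 1.027 × 1.0787 ≈ 1.27429.
Nominal growth factor: 1.58200. Real growth factor = 1.58200 / 1.27429 ≈ 1.24147.
Annualized: 1.24147^(1/6) − 1 ≈ 0.03671.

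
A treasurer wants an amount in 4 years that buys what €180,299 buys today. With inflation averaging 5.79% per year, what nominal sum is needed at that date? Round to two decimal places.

€225,824.88

Cumulative price-level factor: (1+5.79%)^4 ≈ 1.2525021168.
The nominal amount required is €180,299 scaled up by that factor.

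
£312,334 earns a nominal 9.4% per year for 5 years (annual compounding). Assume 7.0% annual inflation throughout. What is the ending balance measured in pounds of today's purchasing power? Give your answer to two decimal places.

£348,969.11

Nominal value at maturity: £312,334 × (1 + 9.4%)^5 ≈ £489,447.23.
Price-level factor over 5 years: (1 + 7.0%)^5 = 1.4025517307.
Dividing the nominal maturity value by the price-level factor gives the value in today's money.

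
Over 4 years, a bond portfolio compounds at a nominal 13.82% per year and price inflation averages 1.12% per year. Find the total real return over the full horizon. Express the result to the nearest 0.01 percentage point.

60.52%

The annual real rate is (1+13.82%)/(1+1.12%) − 1 = 12.5593%.
Compounded over 4 years: (1 + 0.125593)^4 − 1 ≈ 0.60519.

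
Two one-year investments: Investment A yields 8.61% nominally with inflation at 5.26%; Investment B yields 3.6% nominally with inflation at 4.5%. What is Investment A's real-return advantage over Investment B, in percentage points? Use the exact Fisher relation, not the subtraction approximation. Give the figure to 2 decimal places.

4.04

Investment A real return: 1.0861/1.0526 − 1 = 3.183%.
Investment B real return: 1.036/1.045 − 1 = -0.861%.
Difference: 3.183 − (-0.861) = 4.044 pp.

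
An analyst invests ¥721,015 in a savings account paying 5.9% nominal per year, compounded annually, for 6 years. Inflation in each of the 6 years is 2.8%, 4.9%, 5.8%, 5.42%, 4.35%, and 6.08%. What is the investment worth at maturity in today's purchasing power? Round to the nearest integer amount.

Nominal value at maturity: ¥721,015 × (1 + 5.9%)^6 ≈ ¥1,016,998.
Price-level factor over 6 years: 1.028 × 1.049 × 1.058 × 1.0542 × 1.0435 × 1.0608 ≈ 1.3313837345.
The maturity value deflated by that factor is the answer in today's purchasing power.

¥763,865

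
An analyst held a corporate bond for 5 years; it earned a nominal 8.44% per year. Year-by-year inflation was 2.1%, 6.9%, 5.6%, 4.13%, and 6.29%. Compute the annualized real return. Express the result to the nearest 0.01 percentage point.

Cumulative inflation factor: 1.021 × 1.069 × 1.056 × 1.0413 × 1.0629 ≈ 1.27566.
Nominal growth factor: 1.49950. Real growth factor = 1.49950 / 1.27566 ≈ 1.17547.
Annualized: 1.17547^(1/5) − 1 ≈ 0.03286.

3.29%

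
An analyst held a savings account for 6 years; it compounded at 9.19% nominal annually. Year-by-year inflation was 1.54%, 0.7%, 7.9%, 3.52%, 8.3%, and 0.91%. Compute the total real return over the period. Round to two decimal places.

35.78%

Cumulative inflation factor: 1.0154 × 1.007 × 1.079 × 1.0352 × 1.083 × 1.0091 ≈ 1.24817.
Nominal growth factor: 1.69472. Real growth factor = 1.69472 / 1.24817 ≈ 1.35776.
Total real return ≈ 35.7757%.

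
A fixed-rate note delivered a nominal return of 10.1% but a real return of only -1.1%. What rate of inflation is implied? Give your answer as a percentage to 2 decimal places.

11.32%

From (1+r_nom) = (1+r_real)(1+π), we get 1+π = (1 + 10.1%)/(1 − 1.1%) = 1.101/0.989 ≈ 1.11325.
So π ≈ 11.3246%.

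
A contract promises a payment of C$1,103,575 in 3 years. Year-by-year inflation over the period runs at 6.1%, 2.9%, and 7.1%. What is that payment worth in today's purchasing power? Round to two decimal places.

C$943,803.59

Price-level factor over 3 years: 1.061 × 1.029 × 1.071 = 1.169284599.
Purchasing power today: C$1,103,575 divided by that factor.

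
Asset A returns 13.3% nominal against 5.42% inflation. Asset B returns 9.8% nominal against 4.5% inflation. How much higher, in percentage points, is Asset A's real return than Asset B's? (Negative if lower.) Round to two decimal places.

Asset A real return: 1.133/1.0542 − 1 = 7.475%.
Asset B real return: 1.098/1.045 − 1 = 5.072%.
Difference: 7.475 − 5.072 = 2.403 pp.

2.40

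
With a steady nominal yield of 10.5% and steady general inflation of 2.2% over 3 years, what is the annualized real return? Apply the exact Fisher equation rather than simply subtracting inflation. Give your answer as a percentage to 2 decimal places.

8.12%

With constant rates the annual real return is the same each year: (1+10.5%)/(1+2.2%) − 1 = 0.08121.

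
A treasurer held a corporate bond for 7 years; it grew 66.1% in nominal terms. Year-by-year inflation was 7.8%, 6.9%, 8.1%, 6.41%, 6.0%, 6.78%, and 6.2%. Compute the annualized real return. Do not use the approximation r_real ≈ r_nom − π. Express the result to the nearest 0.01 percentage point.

Cumulative inflation factor: 1.078 × 1.069 × 1.081 × 1.0641 × 1.060 × 1.0678 × 1.062 ≈ 1.59340.
Nominal growth factor: 1.66100. Real growth factor = 1.66100 / 1.59340 ≈ 1.04242.
Annualized: 1.04242^(1/7) − 1 ≈ 0.00595.

0.60%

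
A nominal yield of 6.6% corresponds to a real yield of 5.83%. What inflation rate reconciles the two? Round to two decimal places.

From (1+r_nom) = (1+r_real)(1+π), we get 1+π = (1 + 6.6%)/(1 + 5.83%) = 1.066/1.0583 ≈ 1.00728.
So π ≈ 0.7276%.

0.73%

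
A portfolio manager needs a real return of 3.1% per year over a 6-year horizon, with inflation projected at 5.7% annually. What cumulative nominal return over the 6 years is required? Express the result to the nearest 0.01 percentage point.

67.50%

Required annual nominal rate: (1+3.1%)(1+5.7%) − 1 = 8.9767%.
Cumulative over 6 years: (1 + 0.089767)^6 − 1 ≈ 0.67495.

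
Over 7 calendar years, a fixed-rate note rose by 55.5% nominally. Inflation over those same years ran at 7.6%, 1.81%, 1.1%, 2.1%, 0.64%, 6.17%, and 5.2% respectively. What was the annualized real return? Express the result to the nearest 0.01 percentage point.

2.92%

Cumulative inflation factor: 1.076 × 1.0181 × 1.011 × 1.021 × 1.0064 × 1.0617 × 1.052 ≈ 1.27107.
Nominal growth factor: 1.55500. Real growth factor = 1.55500 / 1.27107 ≈ 1.22338.
Annualized: 1.22338^(1/7) − 1 ≈ 0.02922.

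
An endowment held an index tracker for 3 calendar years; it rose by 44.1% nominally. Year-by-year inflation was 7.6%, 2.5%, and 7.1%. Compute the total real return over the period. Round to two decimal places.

Cumulative inflation factor: 1.076 × 1.025 × 1.071 ≈ 1.18121.
Nominal growth factor: 1.44100. Real growth factor = 1.44100 / 1.18121 ≈ 1.21994.
Total real return ≈ 21.9940%.

21.99%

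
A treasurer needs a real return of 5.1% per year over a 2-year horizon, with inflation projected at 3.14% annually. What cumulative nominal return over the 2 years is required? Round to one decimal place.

17.5%

Required annual nominal rate: (1+5.1%)(1+3.14%) − 1 = 8.40014%.
Cumulative over 2 years: (1 + 0.0840014)^2 − 1 ≈ 0.17506.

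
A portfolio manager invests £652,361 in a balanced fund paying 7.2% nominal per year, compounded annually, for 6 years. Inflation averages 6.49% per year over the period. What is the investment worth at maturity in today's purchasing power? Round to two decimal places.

£678,896.77

Nominal value at maturity: £652,361 × (1 + 7.2%)^6 ≈ £990,049.03.
Price-level factor over 6 years: (1 + 6.49%)^6 ≈ 1.4583204375.
The maturity value deflated by that factor is the answer in today's purchasing power.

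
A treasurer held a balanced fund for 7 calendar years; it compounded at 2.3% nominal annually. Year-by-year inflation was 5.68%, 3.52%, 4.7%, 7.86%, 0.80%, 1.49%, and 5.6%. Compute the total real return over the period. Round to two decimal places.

-12.15%

Cumulative inflation factor: 1.0568 × 1.0352 × 1.047 × 1.0786 × 1.0080 × 1.0149 × 1.056 ≈ 1.33466.
Nominal growth factor: 1.17254. Real growth factor = 1.17254 / 1.33466 ≈ 0.87853.
Total real return ≈ -12.1468%.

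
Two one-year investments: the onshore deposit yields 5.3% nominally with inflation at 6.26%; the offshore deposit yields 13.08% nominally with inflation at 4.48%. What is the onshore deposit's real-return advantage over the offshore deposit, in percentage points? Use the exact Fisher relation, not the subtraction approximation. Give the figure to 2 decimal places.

The onshore deposit real return: 1.053/1.0626 − 1 = -0.903%.
The offshore deposit real return: 1.1308/1.0448 − 1 = 8.231%.
Difference: -0.903 − 8.231 = -9.134 pp.

-9.13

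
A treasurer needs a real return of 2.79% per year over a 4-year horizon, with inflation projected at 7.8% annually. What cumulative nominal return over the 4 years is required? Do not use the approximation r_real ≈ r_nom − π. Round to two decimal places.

50.76%

Required annual nominal rate: (1+2.79%)(1+7.8%) − 1 = 10.80762%.
Cumulative over 4 years: (1 + 0.1080762)^4 − 1 ≈ 0.50757.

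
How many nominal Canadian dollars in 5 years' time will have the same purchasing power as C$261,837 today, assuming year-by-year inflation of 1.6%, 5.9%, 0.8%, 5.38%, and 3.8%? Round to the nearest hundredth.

C$310,625.26

Cumulative price-level factor: 1.016 × 1.059 × 1.008 × 1.0538 × 1.038 ≈ 1.1863306417.
Multiplying C$261,837 by the price-level factor gives the future nominal sum.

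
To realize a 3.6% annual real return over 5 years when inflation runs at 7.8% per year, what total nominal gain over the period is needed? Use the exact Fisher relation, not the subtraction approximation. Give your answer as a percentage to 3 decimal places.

Required annual nominal rate: (1+3.6%)(1+7.8%) − 1 = 11.6808%.
Cumulative over 5 years: (1 + 0.116808)^5 − 1 ≈ 0.73737.

73.737%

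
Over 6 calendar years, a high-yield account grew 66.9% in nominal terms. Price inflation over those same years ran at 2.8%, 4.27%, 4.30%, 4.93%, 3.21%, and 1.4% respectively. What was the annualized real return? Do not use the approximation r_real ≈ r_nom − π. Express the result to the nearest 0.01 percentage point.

5.25%

Cumulative inflation factor: 1.028 × 1.0427 × 1.0430 × 1.0493 × 1.0321 × 1.014 ≈ 1.22771.
Nominal growth factor: 1.66900. Real growth factor = 1.66900 / 1.22771 ≈ 1.35944.
Annualized: 1.35944^(1/6) − 1 ≈ 0.05251.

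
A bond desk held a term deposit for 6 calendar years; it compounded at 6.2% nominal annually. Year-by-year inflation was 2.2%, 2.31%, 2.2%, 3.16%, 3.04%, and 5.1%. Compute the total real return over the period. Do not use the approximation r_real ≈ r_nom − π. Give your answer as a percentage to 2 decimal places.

Cumulative inflation factor: 1.022 × 1.0231 × 1.022 × 1.0316 × 1.0304 × 1.051 ≈ 1.19382.
Nominal growth factor: 1.43465. Real growth factor = 1.43465 / 1.19382 ≈ 1.20173.
Total real return ≈ 20.1731%.

20.17%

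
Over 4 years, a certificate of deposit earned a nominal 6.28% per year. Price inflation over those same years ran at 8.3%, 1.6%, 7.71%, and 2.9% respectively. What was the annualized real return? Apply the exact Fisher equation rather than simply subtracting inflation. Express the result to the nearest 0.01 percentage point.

1.14%

Cumulative inflation factor: 1.083 × 1.016 × 1.0771 × 1.029 ≈ 1.21953.
Nominal growth factor: 1.27587. Real growth factor = 1.27587 / 1.21953 ≈ 1.04619.
Annualized: 1.04619^(1/4) − 1 ≈ 0.01135.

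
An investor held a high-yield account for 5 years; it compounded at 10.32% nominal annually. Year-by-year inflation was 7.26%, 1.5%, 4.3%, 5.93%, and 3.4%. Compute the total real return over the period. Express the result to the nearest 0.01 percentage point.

31.38%

Cumulative inflation factor: 1.0726 × 1.015 × 1.043 × 1.0593 × 1.034 ≈ 1.24373.
Nominal growth factor: 1.63407. Real growth factor = 1.63407 / 1.24373 ≈ 1.31384.
Total real return ≈ 31.3843%.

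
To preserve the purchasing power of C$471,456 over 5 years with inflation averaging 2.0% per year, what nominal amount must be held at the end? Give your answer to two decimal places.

Cumulative price-level factor: (1+2.0%)^5 = 1.1040808032.
Multiplying C$471,456 by the price-level factor gives the future nominal sum.

C$520,525.52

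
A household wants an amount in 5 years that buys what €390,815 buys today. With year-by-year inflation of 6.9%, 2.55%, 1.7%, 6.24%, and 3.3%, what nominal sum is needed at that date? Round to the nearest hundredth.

Cumulative price-level factor: 1.069 × 1.0255 × 1.017 × 1.0624 × 1.033 ≈ 1.2235527751.
Multiplying €390,815 by the price-level factor gives the future nominal sum.

€478,182.78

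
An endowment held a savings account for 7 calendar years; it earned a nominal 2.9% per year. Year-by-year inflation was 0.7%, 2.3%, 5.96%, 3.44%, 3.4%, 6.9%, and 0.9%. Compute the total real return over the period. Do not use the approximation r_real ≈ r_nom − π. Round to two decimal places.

-3.00%

Cumulative inflation factor: 1.007 × 1.023 × 1.0596 × 1.0344 × 1.034 × 1.069 × 1.009 ≈ 1.25929.
Nominal growth factor: 1.22154. Real growth factor = 1.22154 / 1.25929 ≈ 0.97002.
Total real return ≈ -2.9976%.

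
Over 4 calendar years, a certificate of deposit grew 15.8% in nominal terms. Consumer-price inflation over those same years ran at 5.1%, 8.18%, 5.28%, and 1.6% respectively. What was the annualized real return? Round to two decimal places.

Cumulative inflation factor: 1.051 × 1.0818 × 1.0528 × 1.016 ≈ 1.21616.
Nominal growth factor: 1.15800. Real growth factor = 1.15800 / 1.21616 ≈ 0.95218.
Annualized: 0.95218^(1/4) − 1 ≈ -0.01218.

-1.22%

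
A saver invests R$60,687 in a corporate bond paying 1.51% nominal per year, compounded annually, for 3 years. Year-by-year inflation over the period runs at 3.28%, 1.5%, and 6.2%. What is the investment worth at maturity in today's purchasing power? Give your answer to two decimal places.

Nominal value at maturity: R$60,687 × (1 + 1.51%)^3 ≈ R$63,477.84.
Price-level factor over 3 years: 1.0328 × 1.015 × 1.062 = 1.113286104.
The maturity value deflated by that factor is the answer in today's purchasing power.

R$57,018.44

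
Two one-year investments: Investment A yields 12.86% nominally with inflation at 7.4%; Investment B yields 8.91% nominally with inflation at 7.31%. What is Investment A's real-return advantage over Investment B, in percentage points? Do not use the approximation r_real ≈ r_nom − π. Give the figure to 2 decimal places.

3.59

Investment A real return: 1.1286/1.074 − 1 = 5.084%.
Investment B real return: 1.0891/1.0731 − 1 = 1.491%.
Difference: 5.084 − 1.491 = 3.593 pp.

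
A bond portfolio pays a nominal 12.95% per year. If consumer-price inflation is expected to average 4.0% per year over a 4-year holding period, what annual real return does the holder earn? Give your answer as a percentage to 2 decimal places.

With constant rates the annual real return is the same each year: (1+12.95%)/(1+4.0%) − 1 = 0.08606.

8.61%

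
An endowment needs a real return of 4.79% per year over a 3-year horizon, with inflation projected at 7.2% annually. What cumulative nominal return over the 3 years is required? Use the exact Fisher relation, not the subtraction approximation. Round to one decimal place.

41.8%

Required annual nominal rate: (1+4.79%)(1+7.2%) − 1 = 12.33488%.
Cumulative over 3 years: (1 + 0.1233488)^3 − 1 ≈ 0.41757.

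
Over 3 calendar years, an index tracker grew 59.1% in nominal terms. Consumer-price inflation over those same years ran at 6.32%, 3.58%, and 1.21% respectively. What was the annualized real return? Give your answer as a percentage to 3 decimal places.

12.595%

Cumulative inflation factor: 1.0632 × 1.0358 × 1.0121 ≈ 1.11459.
Nominal growth factor: 1.59100. Real growth factor = 1.59100 / 1.11459 ≈ 1.42743.
Annualized: 1.42743^(1/3) − 1 ≈ 0.12595.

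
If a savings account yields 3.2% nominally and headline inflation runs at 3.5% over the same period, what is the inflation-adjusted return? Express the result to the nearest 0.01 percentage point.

Real return via the Fisher equation: (1 + 3.2%)/(1 + 3.5%) − 1 = 1.032/1.035 − 1 ≈ -0.00290.

-0.29%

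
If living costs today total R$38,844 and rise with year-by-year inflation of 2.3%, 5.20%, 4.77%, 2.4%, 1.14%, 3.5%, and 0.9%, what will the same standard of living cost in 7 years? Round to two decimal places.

R$47,370.36

Cumulative price-level factor: 1.023 × 1.0520 × 1.0477 × 1.024 × 1.0114 × 1.035 × 1.009 ≈ 1.2195026248.
Multiplying R$38,844 by the price-level factor gives the future nominal sum.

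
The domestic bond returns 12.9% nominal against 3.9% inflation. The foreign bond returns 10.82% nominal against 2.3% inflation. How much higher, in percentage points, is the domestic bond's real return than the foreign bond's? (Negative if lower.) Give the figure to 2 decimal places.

The domestic bond real return: 1.129/1.039 − 1 = 8.662%.
The foreign bond real return: 1.1082/1.023 − 1 = 8.328%.
Difference: 8.662 − 8.328 = 0.334 pp.

0.33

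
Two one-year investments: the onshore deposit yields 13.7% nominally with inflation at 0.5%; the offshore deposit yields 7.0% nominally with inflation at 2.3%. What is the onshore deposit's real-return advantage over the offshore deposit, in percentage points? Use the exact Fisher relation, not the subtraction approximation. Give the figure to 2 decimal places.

The onshore deposit real return: 1.137/1.005 − 1 = 13.134%.
The offshore deposit real return: 1.070/1.023 − 1 = 4.594%.
Difference: 13.134 − 4.594 = 8.540 pp.

8.54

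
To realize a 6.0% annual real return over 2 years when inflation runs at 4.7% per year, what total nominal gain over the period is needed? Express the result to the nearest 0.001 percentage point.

Required annual nominal rate: (1+6.0%)(1+4.7%) − 1 = 10.982%.
Cumulative over 2 years: (1 + 0.10982)^2 − 1 ≈ 0.23170.

23.170%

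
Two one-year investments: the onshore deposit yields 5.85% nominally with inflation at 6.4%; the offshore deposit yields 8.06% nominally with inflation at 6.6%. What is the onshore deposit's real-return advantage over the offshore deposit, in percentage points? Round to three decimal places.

The onshore deposit real return: 1.0585/1.064 − 1 = -0.5169%.
The offshore deposit real return: 1.0806/1.066 − 1 = 1.3696%.
Difference: -0.5169 − 1.3696 = -1.8865 pp.

-1.887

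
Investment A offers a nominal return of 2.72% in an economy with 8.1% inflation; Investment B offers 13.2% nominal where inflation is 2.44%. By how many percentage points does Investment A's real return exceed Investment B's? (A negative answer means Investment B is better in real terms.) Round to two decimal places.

-15.48

Investment A real return: 1.0272/1.081 − 1 = -4.977%.
Investment B real return: 1.132/1.0244 − 1 = 10.504%.
Difference: -4.977 − 10.504 = -15.481 pp.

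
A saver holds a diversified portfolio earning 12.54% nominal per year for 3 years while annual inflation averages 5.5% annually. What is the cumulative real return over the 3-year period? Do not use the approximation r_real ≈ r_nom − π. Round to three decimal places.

The annual real rate is (1+12.54%)/(1+5.5%) − 1 = 6.6730%.
Compounded over 3 years: (1 + 0.066730)^3 − 1 ≈ 0.21385.

21.385%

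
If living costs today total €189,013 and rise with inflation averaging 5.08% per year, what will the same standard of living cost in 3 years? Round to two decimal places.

€219,306.68

Cumulative price-level factor: (1+5.08%)^3 ≈ 1.1602730165.
Multiplying €189,013 by the price-level factor gives the future nominal sum.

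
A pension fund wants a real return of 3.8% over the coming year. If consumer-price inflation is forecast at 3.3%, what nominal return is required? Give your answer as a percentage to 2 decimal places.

7.23%

By the Fisher equation, 1 + r_nom = (1 + 3.8%)(1 + 3.3%) = 1.038 × 1.033 = 1.072254.
So r_nom = 7.2254%.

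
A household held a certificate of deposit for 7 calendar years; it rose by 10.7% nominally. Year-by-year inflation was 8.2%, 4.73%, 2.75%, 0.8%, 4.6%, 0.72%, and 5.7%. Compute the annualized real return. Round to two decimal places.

-2.34%

Cumulative inflation factor: 1.082 × 1.0473 × 1.0275 × 1.008 × 1.046 × 1.0072 × 1.057 ≈ 1.30696.
Nominal growth factor: 1.10700. Real growth factor = 1.10700 / 1.30696 ≈ 0.84700.
Annualized: 0.84700^(1/7) − 1 ≈ -0.02344.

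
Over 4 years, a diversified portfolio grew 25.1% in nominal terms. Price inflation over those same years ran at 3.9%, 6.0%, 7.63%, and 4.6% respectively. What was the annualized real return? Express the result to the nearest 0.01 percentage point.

Cumulative inflation factor: 1.039 × 1.060 × 1.0763 × 1.046 ≈ 1.23990.
Nominal growth factor: 1.25100. Real growth factor = 1.25100 / 1.23990 ≈ 1.00895.
Annualized: 1.00895^(1/4) − 1 ≈ 0.00223.

0.22%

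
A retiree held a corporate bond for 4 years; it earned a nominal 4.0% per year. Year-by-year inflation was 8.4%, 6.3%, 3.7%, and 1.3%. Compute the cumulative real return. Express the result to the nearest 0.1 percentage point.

-3.4%

Cumulative inflation factor: 1.084 × 1.063 × 1.037 × 1.013 ≈ 1.21046.
Nominal growth factor: 1.16986. Real growth factor = 1.16986 / 1.21046 ≈ 0.96646.
Total real return ≈ -3.3543%.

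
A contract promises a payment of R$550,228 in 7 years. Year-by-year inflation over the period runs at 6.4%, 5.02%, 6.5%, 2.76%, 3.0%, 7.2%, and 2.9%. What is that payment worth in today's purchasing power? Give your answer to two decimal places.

Price-level factor over 7 years: 1.064 × 1.0502 × 1.065 × 1.0276 × 1.030 × 1.072 × 1.029 ≈ 1.3894237882.
Purchasing power today: R$550,228 divided by that factor.

R$396,011.65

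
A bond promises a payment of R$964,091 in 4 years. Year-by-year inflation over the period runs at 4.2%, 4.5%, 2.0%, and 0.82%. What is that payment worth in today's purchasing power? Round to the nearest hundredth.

Price-level factor over 4 years: 1.042 × 1.045 × 1.020 × 1.0082 ≈ 1.1197752760.
Purchasing power today: R$964,091 divided by that factor.

R$860,968.29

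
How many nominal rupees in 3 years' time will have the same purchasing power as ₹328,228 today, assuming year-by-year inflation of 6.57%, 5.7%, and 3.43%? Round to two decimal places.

Cumulative price-level factor: 1.0657 × 1.057 × 1.0343 ≈ 1.1650819601.
Multiplying ₹328,228 by the price-level factor gives the future nominal sum.

₹382,412.52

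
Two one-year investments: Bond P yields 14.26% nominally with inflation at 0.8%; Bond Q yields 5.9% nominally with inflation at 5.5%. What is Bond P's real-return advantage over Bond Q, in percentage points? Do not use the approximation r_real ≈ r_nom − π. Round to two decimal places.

Bond P real return: 1.1426/1.008 − 1 = 13.353%.
Bond Q real return: 1.059/1.055 − 1 = 0.379%.
Difference: 13.353 − 0.379 = 12.974 pp.

12.97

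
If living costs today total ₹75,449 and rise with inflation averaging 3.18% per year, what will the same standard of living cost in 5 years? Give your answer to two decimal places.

₹88,233.01

Cumulative price-level factor: (1+3.18%)^5 ≈ 1.1694391199.
The nominal amount required is ₹75,449 scaled up by that factor.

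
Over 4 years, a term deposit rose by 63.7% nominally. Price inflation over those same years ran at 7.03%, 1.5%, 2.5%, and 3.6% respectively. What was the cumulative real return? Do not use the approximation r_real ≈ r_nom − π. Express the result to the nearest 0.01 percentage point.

Cumulative inflation factor: 1.0703 × 1.015 × 1.025 × 1.036 ≈ 1.15360.
Nominal growth factor: 1.63700. Real growth factor = 1.63700 / 1.15360 ≈ 1.41904.
Total real return ≈ 41.9036%.

41.90%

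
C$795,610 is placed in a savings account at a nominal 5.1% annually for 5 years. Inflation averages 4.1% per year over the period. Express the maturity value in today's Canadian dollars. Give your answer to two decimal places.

C$834,565.00

Nominal value at maturity: C$795,610 × (1 + 5.1%)^5 ≈ C$1,020,266.94.
Price-level factor over 5 years: (1 + 4.1%)^5 ≈ 1.2225134547.
The maturity value deflated by that factor is the answer in today's purchasing power.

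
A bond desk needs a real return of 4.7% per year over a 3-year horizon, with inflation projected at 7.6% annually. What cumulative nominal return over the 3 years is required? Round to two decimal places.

42.98%

Required annual nominal rate: (1+4.7%)(1+7.6%) − 1 = 12.6572%.
Cumulative over 3 years: (1 + 0.126572)^3 − 1 ≈ 0.42981.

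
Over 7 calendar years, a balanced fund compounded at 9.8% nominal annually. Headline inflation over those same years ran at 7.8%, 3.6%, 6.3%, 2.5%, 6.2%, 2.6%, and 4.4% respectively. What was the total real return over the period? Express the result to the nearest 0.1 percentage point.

Cumulative inflation factor: 1.078 × 1.036 × 1.063 × 1.025 × 1.062 × 1.026 × 1.044 ≈ 1.38423.
Nominal growth factor: 1.92405. Real growth factor = 1.92405 / 1.38423 ≈ 1.38998.
Total real return ≈ 38.9979%.

39.0%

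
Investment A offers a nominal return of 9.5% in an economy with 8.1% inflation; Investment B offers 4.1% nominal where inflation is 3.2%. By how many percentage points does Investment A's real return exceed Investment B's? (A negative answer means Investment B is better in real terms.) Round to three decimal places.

0.423

Investment A real return: 1.095/1.081 − 1 = 1.2951%.
Investment B real return: 1.041/1.032 − 1 = 0.8721%.
Difference: 1.2951 − 0.8721 = 0.4230 pp.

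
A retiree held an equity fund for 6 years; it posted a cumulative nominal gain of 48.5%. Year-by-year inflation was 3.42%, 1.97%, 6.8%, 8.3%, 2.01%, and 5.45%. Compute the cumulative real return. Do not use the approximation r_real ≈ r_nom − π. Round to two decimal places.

13.18%

Cumulative inflation factor: 1.0342 × 1.0197 × 1.068 × 1.083 × 1.0201 × 1.0545 ≈ 1.31210.
Nominal growth factor: 1.48500. Real growth factor = 1.48500 / 1.31210 ≈ 1.13178.
Total real return ≈ 13.1776%.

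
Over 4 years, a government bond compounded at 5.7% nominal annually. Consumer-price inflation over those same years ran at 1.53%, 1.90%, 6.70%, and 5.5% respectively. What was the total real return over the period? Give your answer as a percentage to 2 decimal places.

Cumulative inflation factor: 1.0153 × 1.0190 × 1.0670 × 1.055 ≈ 1.16462.
Nominal growth factor: 1.24825. Real growth factor = 1.24825 / 1.16462 ≈ 1.07180.
Total real return ≈ 7.1802%.

7.18%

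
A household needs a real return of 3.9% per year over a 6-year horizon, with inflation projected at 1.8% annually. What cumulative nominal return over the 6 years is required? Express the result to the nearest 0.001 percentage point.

40.017%

Required annual nominal rate: (1+3.9%)(1+1.8%) − 1 = 5.7702%.
Cumulative over 6 years: (1 + 0.057702)^6 − 1 ≈ 0.40017.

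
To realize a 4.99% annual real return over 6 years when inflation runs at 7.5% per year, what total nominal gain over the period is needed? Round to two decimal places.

Required annual nominal rate: (1+4.99%)(1+7.5%) − 1 = 12.86425%.
Cumulative over 6 years: (1 + 0.1286425)^6 − 1 ≈ 1.06699.

106.70%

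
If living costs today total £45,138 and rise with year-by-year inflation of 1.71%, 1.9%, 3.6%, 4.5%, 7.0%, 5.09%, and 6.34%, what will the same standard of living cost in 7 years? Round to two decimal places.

£60,561.70

Cumulative price-level factor: 1.0171 × 1.019 × 1.036 × 1.045 × 1.070 × 1.0509 × 1.0634 ≈ 1.3417008962.
Multiplying £45,138 by the price-level factor gives the future nominal sum.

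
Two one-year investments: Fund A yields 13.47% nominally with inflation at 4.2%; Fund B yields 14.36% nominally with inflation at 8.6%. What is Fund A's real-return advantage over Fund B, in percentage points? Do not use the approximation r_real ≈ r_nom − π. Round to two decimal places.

3.59

Fund A real return: 1.1347/1.042 − 1 = 8.896%.
Fund B real return: 1.1436/1.086 − 1 = 5.304%.
Difference: 8.896 − 5.304 = 3.592 pp.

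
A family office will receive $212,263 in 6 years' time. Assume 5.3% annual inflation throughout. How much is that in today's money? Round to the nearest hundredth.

Price-level factor over 6 years: (1 + 5.3%)^6 ≈ 1.3632334286.
Purchasing power today: $212,263 divided by that factor.

$155,705.54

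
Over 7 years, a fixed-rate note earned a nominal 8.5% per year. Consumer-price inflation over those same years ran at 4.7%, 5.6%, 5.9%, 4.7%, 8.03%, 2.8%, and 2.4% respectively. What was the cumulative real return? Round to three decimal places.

26.975%

Cumulative inflation factor: 1.047 × 1.056 × 1.059 × 1.047 × 1.0803 × 1.028 × 1.024 ≈ 1.39409.
Nominal growth factor: 1.77014. Real growth factor = 1.77014 / 1.39409 ≈ 1.26975.
Total real return ≈ 26.9748%.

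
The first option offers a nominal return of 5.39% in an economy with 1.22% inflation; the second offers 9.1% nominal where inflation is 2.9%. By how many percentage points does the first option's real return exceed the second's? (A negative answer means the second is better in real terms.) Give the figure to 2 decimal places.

The first option real return: 1.0539/1.0122 − 1 = 4.120%.
The second real return: 1.091/1.029 − 1 = 6.025%.
Difference: 4.120 − 6.025 = -1.905 pp.

-1.91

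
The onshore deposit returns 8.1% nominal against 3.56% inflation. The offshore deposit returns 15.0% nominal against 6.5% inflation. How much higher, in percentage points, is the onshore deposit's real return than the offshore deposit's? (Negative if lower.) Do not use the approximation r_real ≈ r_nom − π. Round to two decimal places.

The onshore deposit real return: 1.081/1.0356 − 1 = 4.384%.
The offshore deposit real return: 1.150/1.065 − 1 = 7.981%.
Difference: 4.384 − 7.981 = -3.597 pp.

-3.60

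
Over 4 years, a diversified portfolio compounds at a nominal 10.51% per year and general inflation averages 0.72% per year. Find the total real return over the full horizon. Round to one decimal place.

44.9%

The annual real rate is (1+10.51%)/(1+0.72%) − 1 = 9.7200%.
Compounded over 4 years: (1 + 0.097200)^4 − 1 ≈ 0.44925.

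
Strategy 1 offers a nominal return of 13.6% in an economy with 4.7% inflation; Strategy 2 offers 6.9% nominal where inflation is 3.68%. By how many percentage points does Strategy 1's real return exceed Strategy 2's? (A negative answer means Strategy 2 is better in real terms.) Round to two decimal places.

5.39

Strategy 1 real return: 1.136/1.047 − 1 = 8.500%.
Strategy 2 real return: 1.069/1.0368 − 1 = 3.106%.
Difference: 8.500 − 3.106 = 5.394 pp.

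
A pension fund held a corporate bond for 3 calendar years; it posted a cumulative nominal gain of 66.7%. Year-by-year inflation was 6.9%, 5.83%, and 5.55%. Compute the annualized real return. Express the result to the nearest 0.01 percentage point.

Cumulative inflation factor: 1.069 × 1.0583 × 1.0555 ≈ 1.19411.
Nominal growth factor: 1.66700. Real growth factor = 1.66700 / 1.19411 ≈ 1.39602.
Annualized: 1.39602^(1/3) − 1 ≈ 0.11763.

11.76%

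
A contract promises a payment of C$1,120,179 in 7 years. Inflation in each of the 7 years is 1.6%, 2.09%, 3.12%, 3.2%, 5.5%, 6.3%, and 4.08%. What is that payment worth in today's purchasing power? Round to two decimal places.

Price-level factor over 7 years: 1.016 × 1.0209 × 1.0312 × 1.032 × 1.055 × 1.063 × 1.0408 ≈ 1.2884053547.
Purchasing power today: C$1,120,179 divided by that factor.

C$869,430.57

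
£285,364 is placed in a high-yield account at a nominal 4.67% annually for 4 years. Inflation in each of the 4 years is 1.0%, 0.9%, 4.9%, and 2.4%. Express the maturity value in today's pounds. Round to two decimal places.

£312,896.06

Nominal value at maturity: £285,364 × (1 + 4.67%)^4 ≈ £342,521.69.
Price-level factor over 4 years: 1.010 × 1.009 × 1.049 × 1.024 ≈ 1.0946820198.
Dividing the nominal maturity value by the price-level factor gives the value in today's money.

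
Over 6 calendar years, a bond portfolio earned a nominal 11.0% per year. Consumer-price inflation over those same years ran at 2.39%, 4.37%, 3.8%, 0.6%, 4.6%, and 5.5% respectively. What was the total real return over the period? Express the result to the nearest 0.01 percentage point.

Cumulative inflation factor: 1.0239 × 1.0437 × 1.038 × 1.006 × 1.046 × 1.055 ≈ 1.23144.
Nominal growth factor: 1.87041. Real growth factor = 1.87041 / 1.23144 ≈ 1.51889.
Total real return ≈ 51.8886%.

51.89%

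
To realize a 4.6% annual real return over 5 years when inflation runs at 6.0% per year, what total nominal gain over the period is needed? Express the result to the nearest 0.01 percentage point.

Required annual nominal rate: (1+4.6%)(1+6.0%) − 1 = 10.876%.
Cumulative over 5 years: (1 + 0.10876)^5 − 1 ≈ 0.67567.

67.57%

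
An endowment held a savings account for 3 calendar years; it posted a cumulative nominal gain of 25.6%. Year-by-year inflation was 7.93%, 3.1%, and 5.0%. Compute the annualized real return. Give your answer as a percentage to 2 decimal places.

2.44%

Cumulative inflation factor: 1.0793 × 1.031 × 1.050 ≈ 1.16840.
Nominal growth factor: 1.25600. Real growth factor = 1.25600 / 1.16840 ≈ 1.07498.
Annualized: 1.07498^(1/3) − 1 ≈ 0.02439.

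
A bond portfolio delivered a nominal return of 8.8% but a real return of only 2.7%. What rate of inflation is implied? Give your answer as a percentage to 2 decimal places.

From (1+r_nom) = (1+r_real)(1+π), we get 1+π = (1 + 8.8%)/(1 + 2.7%) = 1.088/1.027 ≈ 1.05940.
So π ≈ 5.9396%.

5.94%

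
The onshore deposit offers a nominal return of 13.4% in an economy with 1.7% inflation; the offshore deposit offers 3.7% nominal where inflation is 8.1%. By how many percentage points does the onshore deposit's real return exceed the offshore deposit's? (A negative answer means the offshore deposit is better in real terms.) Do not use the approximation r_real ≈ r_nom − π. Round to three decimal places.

15.575

The onshore deposit real return: 1.134/1.017 − 1 = 11.5044%.
The offshore deposit real return: 1.037/1.081 − 1 = -4.0703%.
Difference: 11.5044 − (-4.0703) = 15.5747 pp.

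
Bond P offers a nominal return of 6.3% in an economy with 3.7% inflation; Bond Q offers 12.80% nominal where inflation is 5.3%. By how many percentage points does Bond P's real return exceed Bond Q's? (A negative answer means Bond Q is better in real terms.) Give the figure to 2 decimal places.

-4.62

Bond P real return: 1.063/1.037 − 1 = 2.507%.
Bond Q real return: 1.1280/1.053 − 1 = 7.123%.
Difference: 2.507 − 7.123 = -4.616 pp.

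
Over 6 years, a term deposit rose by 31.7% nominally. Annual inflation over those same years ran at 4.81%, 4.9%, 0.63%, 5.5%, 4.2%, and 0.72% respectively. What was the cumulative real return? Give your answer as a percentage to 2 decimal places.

7.51%

Cumulative inflation factor: 1.0481 × 1.049 × 1.0063 × 1.055 × 1.042 × 1.0072 ≈ 1.22502.
Nominal growth factor: 1.31700. Real growth factor = 1.31700 / 1.22502 ≈ 1.07509.
Total real return ≈ 7.5088%.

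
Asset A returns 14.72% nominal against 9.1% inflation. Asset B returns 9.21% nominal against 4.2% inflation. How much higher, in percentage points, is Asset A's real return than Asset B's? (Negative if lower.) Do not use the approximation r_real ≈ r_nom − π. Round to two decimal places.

Asset A real return: 1.1472/1.091 − 1 = 5.151%.
Asset B real return: 1.0921/1.042 − 1 = 4.808%.
Difference: 5.151 − 4.808 = 0.343 pp.

0.34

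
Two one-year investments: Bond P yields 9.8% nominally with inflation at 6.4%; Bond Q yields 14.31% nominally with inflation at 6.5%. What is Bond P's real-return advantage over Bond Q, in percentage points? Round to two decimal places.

Bond P real return: 1.098/1.064 − 1 = 3.195%.
Bond Q real return: 1.1431/1.065 − 1 = 7.333%.
Difference: 3.195 − 7.333 = -4.138 pp.

-4.14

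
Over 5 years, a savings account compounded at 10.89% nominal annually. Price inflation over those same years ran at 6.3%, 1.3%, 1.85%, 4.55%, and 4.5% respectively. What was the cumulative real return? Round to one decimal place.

Cumulative inflation factor: 1.063 × 1.013 × 1.0185 × 1.0455 × 1.045 ≈ 1.19824.
Nominal growth factor: 1.67673. Real growth factor = 1.67673 / 1.19824 ≈ 1.39932.
Total real return ≈ 39.9323%.

39.9%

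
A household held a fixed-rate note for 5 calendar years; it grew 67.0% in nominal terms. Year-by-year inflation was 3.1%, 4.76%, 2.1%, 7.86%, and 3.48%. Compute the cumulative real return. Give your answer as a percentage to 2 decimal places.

Cumulative inflation factor: 1.031 × 1.0476 × 1.021 × 1.0786 × 1.0348 ≈ 1.23083.
Nominal growth factor: 1.67000. Real growth factor = 1.67000 / 1.23083 ≈ 1.35681.
Total real return ≈ 35.6812%.

35.68%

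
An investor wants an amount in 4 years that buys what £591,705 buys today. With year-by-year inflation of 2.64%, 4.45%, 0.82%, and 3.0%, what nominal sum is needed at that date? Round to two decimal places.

Cumulative price-level factor: 1.0264 × 1.0445 × 1.0082 × 1.030 ≈ 1.1132917878.
The nominal amount required is £591,705 scaled up by that factor.

£658,740.32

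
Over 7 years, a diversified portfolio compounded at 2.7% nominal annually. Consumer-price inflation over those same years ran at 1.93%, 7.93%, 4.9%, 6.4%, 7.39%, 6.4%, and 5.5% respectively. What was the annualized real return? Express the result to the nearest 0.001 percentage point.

Cumulative inflation factor: 1.0193 × 1.0793 × 1.049 × 1.064 × 1.0739 × 1.064 × 1.055 ≈ 1.48020.
Nominal growth factor: 1.20502. Real growth factor = 1.20502 / 1.48020 ≈ 0.81409.
Annualized: 0.81409^(1/7) − 1 ≈ -0.02896.

-2.896%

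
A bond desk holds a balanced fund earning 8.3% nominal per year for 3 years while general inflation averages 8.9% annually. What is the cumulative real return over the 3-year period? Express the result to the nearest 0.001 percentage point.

The annual real rate is (1+8.3%)/(1+8.9%) − 1 = -0.5510%.
Compounded over 3 years: (1 + -0.005510)^3 − 1 ≈ -0.01644.

-1.644%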